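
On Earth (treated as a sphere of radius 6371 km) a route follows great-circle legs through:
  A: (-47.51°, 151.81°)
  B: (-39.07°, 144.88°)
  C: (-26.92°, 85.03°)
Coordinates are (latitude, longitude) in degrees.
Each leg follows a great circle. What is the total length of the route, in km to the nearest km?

6733 km

Leg A→B: central angle 0.1714 rad, distance 1092.3 km.
Leg B→C: central angle 0.8853 rad, distance 5640.4 km.
Total: 1092.3 + 5640.4 ≈ 6733 km.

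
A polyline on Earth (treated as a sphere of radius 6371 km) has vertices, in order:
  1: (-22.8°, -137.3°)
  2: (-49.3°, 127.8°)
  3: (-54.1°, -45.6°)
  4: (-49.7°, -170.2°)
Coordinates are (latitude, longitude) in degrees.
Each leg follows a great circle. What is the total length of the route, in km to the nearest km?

24317 km

Leg 1→2: central angle 1.3259 rad, distance 8447.4 km.
Leg 2→3: central angle 1.3343 rad, distance 8500.9 km.
Leg 3→4: central angle 1.1566 rad, distance 7368.8 km.
Total: 8447.4 + 8500.9 + 7368.8 ≈ 24317 km.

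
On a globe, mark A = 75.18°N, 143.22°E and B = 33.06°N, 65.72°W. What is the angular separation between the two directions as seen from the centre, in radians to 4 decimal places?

1.2241 rad

Let φ₁ = 1.3121 rad, φ₂ = 0.5770 rad, and Δλ = 2.6365 rad.
Haversine: a = sin²(Δφ/2) + cos φ₁ cos φ₂ sin²(Δλ/2) = 0.1291 + (0.2558)(0.8381)(0.9376) = 0.33012.
Central angle c = 2·arcsin(√a) = 1.22413 rad.
So the angular separation is 1.2241 rad.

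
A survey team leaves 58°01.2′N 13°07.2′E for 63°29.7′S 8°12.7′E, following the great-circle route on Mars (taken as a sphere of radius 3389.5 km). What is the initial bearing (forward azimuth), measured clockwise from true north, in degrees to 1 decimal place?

182.6°

With φ₁ = 1.0126, φ₂ = -1.1082, Δλ = -0.0857 rad, the forward-azimuth formula gives
θ = atan2( sin Δλ cos φ₂ , cos φ₁ sin φ₂ − sin φ₁ cos φ₂ cos Δλ ) = atan2(-0.0382, -0.8511) = -177.43°.
Adding 360° brings this into [0°, 360°): 182.6°.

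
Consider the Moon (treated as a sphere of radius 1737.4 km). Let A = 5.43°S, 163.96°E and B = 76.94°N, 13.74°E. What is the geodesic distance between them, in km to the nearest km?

Let φ₁ = -0.0948 rad, φ₂ = 1.3429 rad, and Δλ = -2.6218 rad.
cos c = sin φ₁ sin φ₂ + cos φ₁ cos φ₂ cos Δλ = (-0.0946)(0.9741) + (0.9955)(0.2260)(-0.8679) = -0.28743,
so c = arccos(-0.28743) = 1.86234 rad.
Distance = R·c = 1737.4 × 1.8623 ≈ 3236 km.

3236 km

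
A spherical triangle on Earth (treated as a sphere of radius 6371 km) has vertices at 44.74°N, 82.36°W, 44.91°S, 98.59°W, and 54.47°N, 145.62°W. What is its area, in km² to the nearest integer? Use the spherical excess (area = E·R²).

31198013 km²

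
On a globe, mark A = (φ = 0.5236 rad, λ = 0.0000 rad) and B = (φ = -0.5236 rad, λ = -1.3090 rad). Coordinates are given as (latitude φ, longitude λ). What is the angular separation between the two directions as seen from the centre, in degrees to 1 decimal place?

93.2°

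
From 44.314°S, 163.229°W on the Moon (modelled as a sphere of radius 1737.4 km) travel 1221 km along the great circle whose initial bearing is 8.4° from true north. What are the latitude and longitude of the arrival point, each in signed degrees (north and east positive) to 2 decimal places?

-4.33°, -157.80°

Angular distance δ = d/R = 1221/1737.4 = 0.70277 rad; initial bearing θ = 0.1466 rad.
sin φ₂ = sin φ₁ cos δ + cos φ₁ sin δ cos θ = (-0.6986)(0.7631) + (0.7155)(0.6463)(0.9893) = -0.0756, so φ₂ = -4.33°.
Δλ = atan2(sin θ sin δ cos φ₁, cos δ − sin φ₁ sin φ₂) = atan2(0.0676, 0.7103) = 5.433°.
λ₂ = -163.229° + 5.433° = -157.80°.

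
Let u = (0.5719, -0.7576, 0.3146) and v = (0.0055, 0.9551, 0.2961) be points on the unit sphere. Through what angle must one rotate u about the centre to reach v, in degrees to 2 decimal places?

128.85°

u·v = -0.6273; |u| = 1.0000, |v| = 1.0000.
cos θ = (u·v)/(|u||v|) = -0.6273, so θ = 128.85°.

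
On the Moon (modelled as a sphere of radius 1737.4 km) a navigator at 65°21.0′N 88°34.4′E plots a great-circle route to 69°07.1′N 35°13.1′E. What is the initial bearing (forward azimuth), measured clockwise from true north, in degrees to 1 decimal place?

304.5°

Δλ = -53.355° = -0.9312 rad.
y = sin Δλ · cos φ₂ = (-0.8023)(0.3564) = -0.2860
x = cos φ₁ sin φ₂ − sin φ₁ cos φ₂ cos Δλ = (0.4171)(0.9343) − (0.9089)(0.3564)(0.5969) = 0.1963
θ = atan2(y, x) = -55.53°; adding 360° gives 304.5°.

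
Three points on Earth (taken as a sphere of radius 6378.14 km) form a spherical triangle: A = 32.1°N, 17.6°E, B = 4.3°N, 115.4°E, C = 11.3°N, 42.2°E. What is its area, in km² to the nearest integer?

13907630 km²

Side lengths (central angles): a = 1.2689, b = 0.5366, c = 1.6457 rad; semiperimeter s = 1.7256.
By l'Huilier's theorem, tan(E/4) = √[tan(s/2) tan((s−a)/2) tan((s−b)/2) tan((s−c)/2)], giving spherical excess E = 0.3419 rad.
Area = E·R² = 0.3419 × (6378.14)² ≈ 13907630 km².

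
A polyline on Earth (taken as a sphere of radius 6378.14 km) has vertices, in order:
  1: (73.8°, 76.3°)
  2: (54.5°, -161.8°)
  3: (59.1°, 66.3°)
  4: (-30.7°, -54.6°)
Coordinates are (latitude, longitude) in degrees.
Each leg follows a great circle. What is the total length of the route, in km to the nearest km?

Leg 1→2: central angle 0.8007 rad, distance 5107.2 km.
Leg 2→3: central angle 1.0479 rad, distance 6683.5 km.
Leg 3→4: central angle 2.2981 rad, distance 14657.5 km.
Total: 5107.2 + 6683.5 + 14657.5 ≈ 26448 km.

26448 km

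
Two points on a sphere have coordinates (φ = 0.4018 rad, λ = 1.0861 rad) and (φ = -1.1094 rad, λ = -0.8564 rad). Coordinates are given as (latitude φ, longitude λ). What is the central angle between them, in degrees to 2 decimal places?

In radians: φ₁ = 0.4018, φ₂ = -1.1094, Δλ = -111.297° = -1.9425 rad.
cos c = sin φ₁ sin φ₂ + cos φ₁ cos φ₂ cos Δλ = (0.3911)(-0.8954) + (0.9204)(0.4452)(-0.3632) = -0.49900,
so c = arccos(-0.49900) = 2.09324 rad.
So the angular separation is 119.93°.

119.93°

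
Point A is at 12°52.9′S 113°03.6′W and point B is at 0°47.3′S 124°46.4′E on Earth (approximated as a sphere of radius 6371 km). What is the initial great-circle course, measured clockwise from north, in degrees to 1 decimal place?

Δλ = -122.167° = -2.1322 rad.
y = sin Δλ · cos φ₂ = (-0.8465)(0.9999) = -0.8464
x = cos φ₁ sin φ₂ − sin φ₁ cos φ₂ cos Δλ = (0.9748)(-0.0138) − (-0.2229)(0.9999)(-0.5324) = -0.1321
θ = atan2(y, x) = -98.87°; adding 360° gives 261.1°.

261.1°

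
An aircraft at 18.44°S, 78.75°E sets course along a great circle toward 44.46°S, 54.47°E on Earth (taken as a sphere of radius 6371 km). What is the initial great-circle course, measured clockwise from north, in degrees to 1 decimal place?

Δλ = -24.280° = -0.4238 rad.
y = sin Δλ · cos φ₂ = (-0.4112)(0.7137) = -0.2935
x = cos φ₁ sin φ₂ − sin φ₁ cos φ₂ cos Δλ = (0.9487)(-0.7004) − (-0.3163)(0.7137)(0.9115) = -0.4587
θ = atan2(y, x) = -147.39°; adding 360° gives 212.6°.

212.6°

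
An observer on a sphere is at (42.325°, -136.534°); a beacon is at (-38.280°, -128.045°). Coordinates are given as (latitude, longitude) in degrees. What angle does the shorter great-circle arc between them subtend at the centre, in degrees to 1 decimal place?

Let φ₁ = 0.7387 rad, φ₂ = -0.6681 rad, and Δλ = 0.1482 rad.
Haversine: a = sin²(Δφ/2) + cos φ₁ cos φ₂ sin²(Δλ/2) = 0.4184 + (0.7393)(0.7850)(0.0055) = 0.42156.
Central angle c = 2·arcsin(√a) = 1.41326 rad.
So the angular separation is 81.0°.

81.0°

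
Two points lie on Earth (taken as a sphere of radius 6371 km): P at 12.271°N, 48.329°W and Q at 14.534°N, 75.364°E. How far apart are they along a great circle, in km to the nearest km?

13135 km

In radians: φ₁ = 0.2142, φ₂ = 0.2537, Δλ = 123.693° = 2.1589 rad.
Haversine: a = sin²(Δφ/2) + cos φ₁ cos φ₂ sin²(Δλ/2) = 0.0004 + (0.9772)(0.9680)(0.7774) = 0.73569.
Central angle c = 2·arcsin(√a) = 2.06166 rad.
Distance = R·c = 6371 × 2.0617 ≈ 13135 km.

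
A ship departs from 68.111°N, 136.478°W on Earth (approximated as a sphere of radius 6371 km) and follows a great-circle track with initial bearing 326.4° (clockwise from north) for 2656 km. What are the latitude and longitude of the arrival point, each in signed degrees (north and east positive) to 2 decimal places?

76.95°, 140.63°

Angular distance δ = d/R = 2656/6371 = 0.41689 rad; initial bearing θ = 5.6968 rad.
sin φ₂ = sin φ₁ cos δ + cos φ₁ sin δ cos θ = (0.9279)(0.9144) + (0.3728)(0.4049)(0.8329) = 0.9742, so φ₂ = 76.95°.
Δλ = atan2(sin θ sin δ cos φ₁, cos δ − sin φ₁ sin φ₂) = atan2(-0.0835, 0.0104) = -82.895°.
λ₂ = -136.478° − 82.895° = -219.37° → 140.63° after wrapping to (−180°, 180°].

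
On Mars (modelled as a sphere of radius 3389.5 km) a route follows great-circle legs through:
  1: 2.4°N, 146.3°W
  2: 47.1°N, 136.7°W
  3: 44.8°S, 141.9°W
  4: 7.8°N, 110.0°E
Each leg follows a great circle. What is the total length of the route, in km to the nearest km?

Leg 1→2: central angle 0.7936 rad, distance 2689.9 km.
Leg 2→3: central angle 1.6059 rad, distance 5443.4 km.
Leg 3→4: central angle 1.8902 rad, distance 6407.0 km.
Total: 2689.9 + 5443.4 + 6407.0 ≈ 14540 km.

14540 km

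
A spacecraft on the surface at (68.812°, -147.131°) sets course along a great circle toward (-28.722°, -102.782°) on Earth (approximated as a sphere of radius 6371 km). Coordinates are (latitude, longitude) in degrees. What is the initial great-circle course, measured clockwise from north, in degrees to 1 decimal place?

Δλ = 44.349° = 0.7740 rad.
y = sin Δλ · cos φ₂ = (0.6990)(0.8770) = 0.6130
x = cos φ₁ sin φ₂ − sin φ₁ cos φ₂ cos Δλ = (0.3614)(-0.4806) − (0.9324)(0.8770)(0.7151) = -0.7584
θ = atan2(y, x) = 141.05°, so the bearing is 141.1°.

141.1°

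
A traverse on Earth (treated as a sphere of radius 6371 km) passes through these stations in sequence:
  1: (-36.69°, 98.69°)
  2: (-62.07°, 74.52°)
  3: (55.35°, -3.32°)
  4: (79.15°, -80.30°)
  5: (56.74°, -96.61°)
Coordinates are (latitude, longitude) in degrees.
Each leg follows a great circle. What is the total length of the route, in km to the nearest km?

Leg 1→2: central angle 0.5145 rad, distance 3277.6 km.
Leg 2→3: central angle 2.3060 rad, distance 14691.4 km.
Leg 3→4: central angle 0.5880 rad, distance 3746.2 km.
Leg 4→5: central angle 0.4019 rad, distance 2560.4 km.
Total: 3277.6 + 14691.4 + 3746.2 + 2560.4 ≈ 24276 km.

24276 km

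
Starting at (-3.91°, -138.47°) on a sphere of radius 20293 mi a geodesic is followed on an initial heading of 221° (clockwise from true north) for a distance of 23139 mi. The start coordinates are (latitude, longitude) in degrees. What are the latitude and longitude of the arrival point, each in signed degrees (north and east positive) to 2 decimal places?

-45.45°, 163.33°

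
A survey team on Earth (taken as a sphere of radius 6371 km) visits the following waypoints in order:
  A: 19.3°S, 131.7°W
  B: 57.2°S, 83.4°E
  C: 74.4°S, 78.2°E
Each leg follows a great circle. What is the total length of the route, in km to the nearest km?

12831 km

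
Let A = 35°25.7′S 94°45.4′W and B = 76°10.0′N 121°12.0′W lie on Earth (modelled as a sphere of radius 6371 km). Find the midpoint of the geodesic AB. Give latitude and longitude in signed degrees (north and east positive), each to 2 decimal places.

20.72°, -100.66°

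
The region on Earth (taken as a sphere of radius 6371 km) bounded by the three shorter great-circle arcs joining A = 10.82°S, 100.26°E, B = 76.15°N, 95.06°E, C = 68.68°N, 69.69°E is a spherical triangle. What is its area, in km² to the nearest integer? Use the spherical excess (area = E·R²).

6111385 km²

Side lengths (central angles): a = 0.1840, b = 1.4378, c = 1.5189 rad; semiperimeter s = 1.5703.
By l'Huilier's theorem, tan(E/4) = √[tan(s/2) tan((s−a)/2) tan((s−b)/2) tan((s−c)/2)], giving spherical excess E = 0.1506 rad.
Area = E·R² = 0.1506 × (6371)² ≈ 6111385 km².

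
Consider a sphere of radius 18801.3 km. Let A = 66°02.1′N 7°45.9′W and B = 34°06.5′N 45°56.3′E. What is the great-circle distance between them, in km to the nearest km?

In radians: φ₁ = 1.1525, φ₂ = 0.5953, Δλ = 53.703° = 0.9373 rad.
Haversine: a = sin²(Δφ/2) + cos φ₁ cos φ₂ sin²(Δλ/2) = 0.0756 + (0.4062)(0.8280)(0.2040) = 0.14425.
Central angle c = 2·arcsin(√a) = 0.77916 rad.
Distance = R·c = 18801.3 × 0.7792 ≈ 14649 km.

14649 km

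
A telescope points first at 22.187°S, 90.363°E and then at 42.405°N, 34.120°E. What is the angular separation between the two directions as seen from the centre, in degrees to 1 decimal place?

With latitudes φ₁ = -22.187°, φ₂ = 42.405° and longitude difference Δλ = -56.243°:
cos c = sin φ₁ sin φ₂ + cos φ₁ cos φ₂ cos Δλ = (-0.3776)(0.6744) + (0.9260)(0.7384)(0.5557) = 0.12526,
so c = arccos(0.12526) = 1.44520 rad.
So the angular separation is 82.8°.

82.8°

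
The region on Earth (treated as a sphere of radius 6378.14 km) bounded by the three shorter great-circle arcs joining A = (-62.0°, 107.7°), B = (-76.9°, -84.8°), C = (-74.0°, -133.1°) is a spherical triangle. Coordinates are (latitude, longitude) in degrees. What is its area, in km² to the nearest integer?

Side lengths (central angles): a = 0.2111, b = 0.6671, c = 0.7135 rad; semiperimeter s = 0.7958.
By l'Huilier's theorem, tan(E/4) = √[tan(s/2) tan((s−a)/2) tan((s−b)/2) tan((s−c)/2)], giving spherical excess E = 0.0733 rad.
Area = E·R² = 0.0733 × (6378.14)² ≈ 2982334 km².

2982334 km²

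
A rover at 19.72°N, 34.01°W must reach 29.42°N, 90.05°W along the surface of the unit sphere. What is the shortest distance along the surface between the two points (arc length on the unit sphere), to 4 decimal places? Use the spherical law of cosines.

0.8972

With latitudes φ₁ = 19.720°, φ₂ = 29.420° and longitude difference Δλ = -56.040°:
cos c = sin φ₁ sin φ₂ + cos φ₁ cos φ₂ cos Δλ = (0.3374)(0.4912) + (0.9414)(0.8710)(0.5586) = 0.62379,
so c = arccos(0.62379) = 0.89722 rad.
On the unit sphere the arc length equals the central angle: 0.8972.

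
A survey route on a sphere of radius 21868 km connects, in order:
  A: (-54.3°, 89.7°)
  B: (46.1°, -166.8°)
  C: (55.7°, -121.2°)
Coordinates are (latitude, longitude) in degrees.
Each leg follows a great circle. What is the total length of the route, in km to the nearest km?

Leg A→B: central angle 2.3180 rad, distance 50690.5 km.
Leg B→C: central angle 0.5183 rad, distance 11335.2 km.
Total: 50690.5 + 11335.2 ≈ 62026 km.

62026 km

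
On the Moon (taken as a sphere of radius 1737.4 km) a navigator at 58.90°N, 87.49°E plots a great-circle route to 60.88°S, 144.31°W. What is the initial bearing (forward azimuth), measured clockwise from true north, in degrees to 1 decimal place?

116.8°

Δλ = 128.200° = 2.2375 rad.
y = sin Δλ · cos φ₂ = (0.7859)(0.4866) = 0.3824
x = cos φ₁ sin φ₂ − sin φ₁ cos φ₂ cos Δλ = (0.5165)(-0.8736) − (0.8563)(0.4866)(-0.6184) = -0.1936
θ = atan2(y, x) = 116.85°, so the bearing is 116.8°.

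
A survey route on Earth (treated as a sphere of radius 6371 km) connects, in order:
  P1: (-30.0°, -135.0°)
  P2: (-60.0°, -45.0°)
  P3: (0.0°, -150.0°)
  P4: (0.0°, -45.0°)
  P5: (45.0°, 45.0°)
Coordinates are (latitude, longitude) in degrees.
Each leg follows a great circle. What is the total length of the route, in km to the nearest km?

Leg P1→P2: central angle 1.1230 rad, distance 7154.4 km.
Leg P2→P3: central angle 1.7006 rad, distance 10834.3 km.
Leg P3→P4: central angle 1.8326 rad, distance 11675.5 km.
Leg P4→P5: central angle 1.5708 rad, distance 10007.5 km.
Total: 7154.4 + 10834.3 + 11675.5 + 10007.5 ≈ 39672 km.

39672 km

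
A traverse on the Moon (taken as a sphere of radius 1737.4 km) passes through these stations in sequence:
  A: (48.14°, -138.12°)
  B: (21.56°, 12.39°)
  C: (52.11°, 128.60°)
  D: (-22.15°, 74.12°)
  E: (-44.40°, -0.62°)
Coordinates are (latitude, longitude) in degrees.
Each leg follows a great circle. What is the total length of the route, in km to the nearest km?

10475 km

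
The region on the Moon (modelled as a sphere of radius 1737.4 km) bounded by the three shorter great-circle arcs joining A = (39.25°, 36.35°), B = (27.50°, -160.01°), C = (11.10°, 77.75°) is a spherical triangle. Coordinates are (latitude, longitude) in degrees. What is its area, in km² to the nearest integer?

Side lengths (central angles): a = 1.9557, b = 0.8068, c = 1.9465 rad; semiperimeter s = 2.3545.
By l'Huilier's theorem, tan(E/4) = √[tan(s/2) tan((s−a)/2) tan((s−b)/2) tan((s−c)/2)], giving spherical excess E = 1.2158 rad.
Area = E·R² = 1.2158 × (1737.4)² ≈ 3669877 km².

3669877 km²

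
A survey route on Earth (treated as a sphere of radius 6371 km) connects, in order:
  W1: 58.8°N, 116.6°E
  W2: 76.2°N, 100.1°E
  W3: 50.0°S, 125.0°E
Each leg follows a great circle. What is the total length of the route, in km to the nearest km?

16186 km

Leg W1→W2: central angle 0.3203 rad, distance 2040.4 km.
Leg W2→W3: central angle 2.2204 rad, distance 14146.1 km.
Total: 2040.4 + 14146.1 ≈ 16186 km.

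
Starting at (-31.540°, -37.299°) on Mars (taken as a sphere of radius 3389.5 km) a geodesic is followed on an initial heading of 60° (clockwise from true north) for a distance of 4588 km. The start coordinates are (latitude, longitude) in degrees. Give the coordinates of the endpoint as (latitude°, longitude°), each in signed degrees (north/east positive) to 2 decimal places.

17.66°, 25.26°

Angular distance δ = d/R = 4588/3389.5 = 1.35359 rad; initial bearing θ = 1.0472 rad.
sin φ₂ = sin φ₁ cos δ + cos φ₁ sin δ cos θ = (-0.5231)(0.2155) + (0.8523)(0.9765)(0.5000) = 0.3034, so φ₂ = 17.66°.
Δλ = atan2(sin θ sin δ cos φ₁, cos δ − sin φ₁ sin φ₂) = atan2(0.7207, 0.3742) = 62.562°.
λ₂ = -37.299° + 62.562° = 25.26°.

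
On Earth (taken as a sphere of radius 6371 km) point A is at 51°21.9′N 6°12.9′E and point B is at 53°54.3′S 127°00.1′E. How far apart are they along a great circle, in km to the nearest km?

16127 km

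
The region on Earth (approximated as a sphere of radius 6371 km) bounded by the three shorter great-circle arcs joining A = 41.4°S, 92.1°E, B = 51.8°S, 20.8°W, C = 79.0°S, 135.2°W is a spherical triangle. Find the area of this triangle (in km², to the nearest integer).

17523629 km²

Side lengths (central angles): a = 0.7631, b = 0.9859, c = 1.2247 rad; semiperimeter s = 1.4869.
By l'Huilier's theorem, tan(E/4) = √[tan(s/2) tan((s−a)/2) tan((s−b)/2) tan((s−c)/2)], giving spherical excess E = 0.4317 rad.
Area = E·R² = 0.4317 × (6371)² ≈ 17523629 km².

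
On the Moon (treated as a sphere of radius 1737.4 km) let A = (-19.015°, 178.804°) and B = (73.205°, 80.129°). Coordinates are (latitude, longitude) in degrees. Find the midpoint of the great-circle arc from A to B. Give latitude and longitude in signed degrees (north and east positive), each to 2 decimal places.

Central angle δ = 1.9317 rad. Interpolating on the sphere with fraction f = 0.5:
P = [sin((1−f)δ)·A + sin(fδ)·B] / sin δ = 0.8792·A + 0.8792·B in Cartesian coordinates,
giving P = (-0.7875, 0.2676, 0.5552), i.e. latitude 33.73°, longitude 161.23°.

33.73°, 161.23°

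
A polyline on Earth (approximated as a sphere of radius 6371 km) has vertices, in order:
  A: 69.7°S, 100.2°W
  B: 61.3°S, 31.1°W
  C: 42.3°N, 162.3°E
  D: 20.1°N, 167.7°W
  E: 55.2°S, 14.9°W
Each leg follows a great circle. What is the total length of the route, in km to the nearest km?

40080 km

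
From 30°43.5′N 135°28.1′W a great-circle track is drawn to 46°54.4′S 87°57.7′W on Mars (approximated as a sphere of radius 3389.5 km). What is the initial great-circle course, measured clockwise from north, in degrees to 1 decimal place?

Δλ = 47.507° = 0.8291 rad.
y = sin Δλ · cos φ₂ = (0.7374)(0.6832) = 0.5038
x = cos φ₁ sin φ₂ − sin φ₁ cos φ₂ cos Δλ = (0.8596)(-0.7302) − (0.5109)(0.6832)(0.6755) = -0.8635
θ = atan2(y, x) = 149.74°, so the bearing is 149.7°.

149.7°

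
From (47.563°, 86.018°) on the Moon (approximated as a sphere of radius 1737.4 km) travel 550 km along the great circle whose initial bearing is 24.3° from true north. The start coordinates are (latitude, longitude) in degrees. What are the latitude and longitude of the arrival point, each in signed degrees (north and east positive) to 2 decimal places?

63.23°, 102.54°

Angular distance δ = d/R = 550/1737.4 = 0.31656 rad; initial bearing θ = 0.4241 rad.
sin φ₂ = sin φ₁ cos δ + cos φ₁ sin δ cos θ = (0.7380)(0.9503) + (0.6748)(0.3113)(0.9114) = 0.8928, so φ₂ = 63.23°.
Δλ = atan2(sin θ sin δ cos φ₁, cos δ − sin φ₁ sin φ₂) = atan2(0.0864, 0.2914) = 16.523°.
λ₂ = 86.018° + 16.523° = 102.54°.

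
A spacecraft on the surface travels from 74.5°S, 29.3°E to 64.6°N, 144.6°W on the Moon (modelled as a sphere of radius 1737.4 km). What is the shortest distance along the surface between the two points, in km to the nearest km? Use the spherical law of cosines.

In radians: φ₁ = -1.3003, φ₂ = 1.1275, Δλ = -173.900° = -3.0351 rad.
cos c = sin φ₁ sin φ₂ + cos φ₁ cos φ₂ cos Δλ = (-0.9636)(0.9033) + (0.2672)(0.4289)(-0.9943) = -0.98446,
so c = arccos(-0.98446) = 2.96507 rad.
Distance = R·c = 1737.4 × 2.9651 ≈ 5152 km.

5152 km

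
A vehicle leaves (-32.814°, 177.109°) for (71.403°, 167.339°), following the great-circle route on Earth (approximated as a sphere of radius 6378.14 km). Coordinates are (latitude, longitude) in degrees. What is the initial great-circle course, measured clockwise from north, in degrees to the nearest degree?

With φ₁ = -0.5727, φ₂ = 1.2462, Δλ = -0.1705 rad, the forward-azimuth formula gives
θ = atan2( sin Δλ cos φ₂ , cos φ₁ sin φ₂ − sin φ₁ cos φ₂ cos Δλ ) = atan2(-0.0541, 0.9669) = -3.20°.
Adding 360° brings this into [0°, 360°): 357°.

357°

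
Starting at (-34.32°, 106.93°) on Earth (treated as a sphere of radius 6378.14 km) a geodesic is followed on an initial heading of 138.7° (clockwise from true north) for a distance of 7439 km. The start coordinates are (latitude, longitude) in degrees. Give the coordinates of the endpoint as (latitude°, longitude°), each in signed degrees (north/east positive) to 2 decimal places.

-52.40°, -157.01°

Angular distance δ = d/R = 7439/6378.14 = 1.16633 rad; initial bearing θ = 2.4208 rad.
sin φ₂ = sin φ₁ cos δ + cos φ₁ sin δ cos θ = (-0.5638)(0.3935) + (0.8259)(0.9193)(-0.7513) = -0.7923, so φ₂ = -52.40°.
Δλ = atan2(sin θ sin δ cos φ₁, cos δ − sin φ₁ sin φ₂) = atan2(0.5011, -0.0532) = 96.057°.
λ₂ = 106.930° + 96.057° = 202.99° → -157.01° after wrapping to (−180°, 180°].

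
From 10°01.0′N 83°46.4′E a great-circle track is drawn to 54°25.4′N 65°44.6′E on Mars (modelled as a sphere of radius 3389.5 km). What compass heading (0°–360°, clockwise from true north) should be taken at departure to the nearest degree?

346°

With φ₁ = 0.1748, φ₂ = 0.9499, Δλ = -0.3147 rad, the forward-azimuth formula gives
θ = atan2( sin Δλ cos φ₂ , cos φ₁ sin φ₂ − sin φ₁ cos φ₂ cos Δλ ) = atan2(-0.1801, 0.7047) = -14.33°.
Adding 360° brings this into [0°, 360°): 346°.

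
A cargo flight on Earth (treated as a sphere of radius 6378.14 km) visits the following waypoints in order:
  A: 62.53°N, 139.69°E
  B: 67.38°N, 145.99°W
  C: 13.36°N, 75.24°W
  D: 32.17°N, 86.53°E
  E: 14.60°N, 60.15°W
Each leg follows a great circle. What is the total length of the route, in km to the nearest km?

Leg A→B: central angle 0.5217 rad, distance 3327.8 km.
Leg B→C: central angle 1.2274 rad, distance 7828.7 km.
Leg C→D: central angle 2.2906 rad, distance 14609.5 km.
Leg D→E: central angle 2.1535 rad, distance 13735.3 km.
Total: 3327.8 + 7828.7 + 14609.5 + 13735.3 ≈ 39501 km.

39501 km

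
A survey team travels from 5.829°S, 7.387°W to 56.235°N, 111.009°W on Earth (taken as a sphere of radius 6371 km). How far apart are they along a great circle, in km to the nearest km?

11386 km

With latitudes φ₁ = -5.829°, φ₂ = 56.235° and longitude difference Δλ = -103.622°:
Haversine: a = sin²(Δφ/2) + cos φ₁ cos φ₂ sin²(Δλ/2) = 0.2658 + (0.9948)(0.5558)(0.6178) = 0.60732.
Central angle c = 2·arcsin(√a) = 1.78713 rad.
Distance = R·c = 6371 × 1.7871 ≈ 11386 km.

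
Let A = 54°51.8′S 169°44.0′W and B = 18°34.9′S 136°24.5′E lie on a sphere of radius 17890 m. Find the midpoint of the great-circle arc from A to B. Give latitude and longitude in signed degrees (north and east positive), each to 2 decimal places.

-39.70°, 156.26°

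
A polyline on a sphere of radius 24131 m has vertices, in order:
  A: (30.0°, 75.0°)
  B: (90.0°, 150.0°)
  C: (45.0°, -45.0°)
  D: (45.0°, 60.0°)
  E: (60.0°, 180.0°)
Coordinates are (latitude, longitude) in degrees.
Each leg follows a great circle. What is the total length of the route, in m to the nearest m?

99995 m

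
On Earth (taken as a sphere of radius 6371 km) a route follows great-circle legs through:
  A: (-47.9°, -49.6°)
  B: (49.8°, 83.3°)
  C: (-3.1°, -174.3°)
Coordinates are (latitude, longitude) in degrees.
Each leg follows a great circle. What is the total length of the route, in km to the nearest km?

Leg A→B: central angle 2.6086 rad, distance 16619.4 km.
Leg B→C: central angle 1.7515 rad, distance 11158.7 km.
Total: 16619.4 + 11158.7 ≈ 27778 km.

27778 km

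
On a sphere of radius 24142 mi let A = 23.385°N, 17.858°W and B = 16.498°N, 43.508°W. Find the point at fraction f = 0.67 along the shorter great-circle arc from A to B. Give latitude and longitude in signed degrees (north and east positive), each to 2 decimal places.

Central angle δ = 0.4369 rad. Interpolating on the sphere with fraction f = 0.67:
P = [sin((1−f)δ)·A + sin(fδ)·B] / sin δ = 0.3396·A + 0.6820·B in Cartesian coordinates,
giving P = (0.7709, -0.5457, 0.3284), i.e. latitude 19.17°, longitude -35.30°.

19.17°, -35.30°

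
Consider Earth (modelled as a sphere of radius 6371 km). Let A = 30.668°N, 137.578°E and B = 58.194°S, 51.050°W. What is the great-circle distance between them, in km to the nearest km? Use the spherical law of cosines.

In radians: φ₁ = 0.5353, φ₂ = -1.0157, Δλ = 171.372° = 2.9910 rad.
cos c = sin φ₁ sin φ₂ + cos φ₁ cos φ₂ cos Δλ = (0.5101)(-0.8498) + (0.8601)(0.5270)(-0.9887) = -0.88167,
so c = arccos(-0.88167) = 2.65019 rad.
Distance = R·c = 6371 × 2.6502 ≈ 16884 km.

16884 km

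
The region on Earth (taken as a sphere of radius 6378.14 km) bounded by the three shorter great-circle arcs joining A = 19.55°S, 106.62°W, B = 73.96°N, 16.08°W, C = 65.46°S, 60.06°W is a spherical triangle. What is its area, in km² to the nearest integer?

Side lengths (central angles): a = 2.4843, b = 0.9600, c = 1.9008 rad; semiperimeter s = 2.6726.
By l'Huilier's theorem, tan(E/4) = √[tan(s/2) tan((s−a)/2) tan((s−b)/2) tan((s−c)/2)], giving spherical excess E = 1.6250 rad.
Area = E·R² = 1.6250 × (6378.14)² ≈ 66106786 km².

66106786 km²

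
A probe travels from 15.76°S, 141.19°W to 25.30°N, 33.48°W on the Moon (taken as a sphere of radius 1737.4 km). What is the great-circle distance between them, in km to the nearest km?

3408 km

In radians: φ₁ = -0.2751, φ₂ = 0.4416, Δλ = 107.710° = 1.8799 rad.
Haversine: a = sin²(Δφ/2) + cos φ₁ cos φ₂ sin²(Δλ/2) = 0.1230 + (0.9624)(0.9041)(0.6521) = 0.69038.
Central angle c = 2·arcsin(√a) = 1.96141 rad.
Distance = R·c = 1737.4 × 1.9614 ≈ 3408 km.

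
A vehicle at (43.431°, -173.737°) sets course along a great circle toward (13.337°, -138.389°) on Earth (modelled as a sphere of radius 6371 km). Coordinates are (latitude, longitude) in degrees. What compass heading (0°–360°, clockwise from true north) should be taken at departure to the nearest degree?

Δλ = 35.348° = 0.6169 rad.
y = sin Δλ · cos φ₂ = (0.5785)(0.9730) = 0.5629
x = cos φ₁ sin φ₂ − sin φ₁ cos φ₂ cos Δλ = (0.7262)(0.2307) − (0.6875)(0.9730)(0.8157) = -0.3781
θ = atan2(y, x) = 123.89°, so the bearing is 124°.

124°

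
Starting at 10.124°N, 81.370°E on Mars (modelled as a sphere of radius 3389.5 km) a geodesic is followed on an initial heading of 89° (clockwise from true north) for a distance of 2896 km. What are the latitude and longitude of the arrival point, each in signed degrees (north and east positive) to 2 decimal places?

Angular distance δ = d/R = 2896/3389.5 = 0.85440 rad; initial bearing θ = 1.5533 rad.
sin φ₂ = sin φ₁ cos δ + cos φ₁ sin δ cos θ = (0.1758)(0.6567) + (0.9844)(0.7542)(0.0175) = 0.1284, so φ₂ = 7.38°.
Δλ = atan2(sin θ sin δ cos φ₁, cos δ − sin φ₁ sin φ₂) = atan2(0.7423, 0.6341) = 49.496°.
λ₂ = 81.370° + 49.496° = 130.87°.

7.38°, 130.87°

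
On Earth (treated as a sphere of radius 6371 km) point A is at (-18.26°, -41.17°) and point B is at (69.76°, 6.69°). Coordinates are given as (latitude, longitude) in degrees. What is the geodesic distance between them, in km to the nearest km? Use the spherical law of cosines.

Let φ₁ = -0.3187 rad, φ₂ = 1.2175 rad, and Δλ = 0.8353 rad.
cos c = sin φ₁ sin φ₂ + cos φ₁ cos φ₂ cos Δλ = (-0.3133)(0.9383) + (0.9496)(0.3460)(0.6709) = -0.07355,
so c = arccos(-0.07355) = 1.64442 rad.
Distance = R·c = 6371 × 1.6444 ≈ 10477 km.

10477 km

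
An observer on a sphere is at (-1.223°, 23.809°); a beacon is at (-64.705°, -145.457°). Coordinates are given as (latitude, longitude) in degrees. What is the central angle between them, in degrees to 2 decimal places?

With latitudes φ₁ = -1.223°, φ₂ = -64.705° and longitude difference Δλ = -169.266°:
Haversine: a = sin²(Δφ/2) + cos φ₁ cos φ₂ sin²(Δλ/2) = 0.2768 + (0.9998)(0.4273)(0.9913) = 0.70020.
Central angle c = 2·arcsin(√a) = 1.98276 rad.
So the angular separation is 113.60°.

113.60°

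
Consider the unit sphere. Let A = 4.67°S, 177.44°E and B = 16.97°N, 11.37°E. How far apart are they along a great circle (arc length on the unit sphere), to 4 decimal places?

In radians: φ₁ = -0.0815, φ₂ = 0.2962, Δλ = -166.070° = -2.8985 rad.
Haversine: a = sin²(Δφ/2) + cos φ₁ cos φ₂ sin²(Δλ/2) = 0.0352 + (0.9967)(0.9565)(0.9853) = 0.97451.
Central angle c = 2·arcsin(√a) = 2.82088 rad.
On the unit sphere the arc length equals the central angle: 2.8209.

2.8209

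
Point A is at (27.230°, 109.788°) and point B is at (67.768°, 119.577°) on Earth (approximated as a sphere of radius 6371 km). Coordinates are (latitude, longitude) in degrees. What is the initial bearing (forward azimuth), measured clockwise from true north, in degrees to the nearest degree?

6°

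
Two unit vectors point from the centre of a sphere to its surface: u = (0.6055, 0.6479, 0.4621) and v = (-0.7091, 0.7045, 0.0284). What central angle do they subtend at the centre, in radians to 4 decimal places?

1.5306 rad

u·v = 0.0402; |u| = 1.0000, |v| = 1.0000.
cos θ = (u·v)/(|u||v|) = 0.0402, so θ = 1.5306 rad.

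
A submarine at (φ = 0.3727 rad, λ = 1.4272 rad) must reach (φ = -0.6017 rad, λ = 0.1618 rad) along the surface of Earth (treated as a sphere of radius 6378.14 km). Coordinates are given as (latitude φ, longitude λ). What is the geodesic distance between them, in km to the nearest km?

9861 km

In radians: φ₁ = 0.3727, φ₂ = -0.6017, Δλ = -72.502° = -1.2654 rad.
cos c = sin φ₁ sin φ₂ + cos φ₁ cos φ₂ cos Δλ = (0.3641)(-0.5660) + (0.9313)(0.8244)(0.3007) = 0.02473,
so c = arccos(0.02473) = 1.54606 rad.
Distance = R·c = 6378.14 × 1.5461 ≈ 9861 km.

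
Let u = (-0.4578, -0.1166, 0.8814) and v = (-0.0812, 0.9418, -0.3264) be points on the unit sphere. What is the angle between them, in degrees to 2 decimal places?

111.12°

u·v = -0.3603; |u| = 1.0000, |v| = 1.0001.
cos θ = (u·v)/(|u||v|) = -0.3603, so θ = 111.12°.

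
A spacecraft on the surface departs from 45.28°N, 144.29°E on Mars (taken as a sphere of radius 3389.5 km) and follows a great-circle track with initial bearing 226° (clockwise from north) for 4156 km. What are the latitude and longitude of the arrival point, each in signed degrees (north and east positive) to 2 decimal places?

Angular distance δ = d/R = 4156/3389.5 = 1.22614 rad; initial bearing θ = 3.9444 rad.
sin φ₂ = sin φ₁ cos δ + cos φ₁ sin δ cos θ = (0.7106)(0.3379) + (0.7036)(0.9412)(-0.6947) = -0.2200, so φ₂ = -12.71°.
Δλ = atan2(sin θ sin δ cos φ₁, cos δ − sin φ₁ sin φ₂) = atan2(-0.4764, 0.4942) = -43.950°.
λ₂ = 144.290° − 43.950° = 100.34°.

-12.71°, 100.34°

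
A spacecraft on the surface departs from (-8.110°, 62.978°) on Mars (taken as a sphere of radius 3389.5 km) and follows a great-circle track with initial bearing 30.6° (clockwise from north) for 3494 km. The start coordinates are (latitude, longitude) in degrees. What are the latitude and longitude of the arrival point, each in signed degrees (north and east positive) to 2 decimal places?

Angular distance δ = d/R = 3494/3389.5 = 1.03083 rad; initial bearing θ = 0.5341 rad.
sin φ₂ = sin φ₁ cos δ + cos φ₁ sin δ cos θ = (-0.1411)(0.5141) + (0.9900)(0.8577)(0.8607) = 0.6584, so φ₂ = 41.18°.
Δλ = atan2(sin θ sin δ cos φ₁, cos δ − sin φ₁ sin φ₂) = atan2(0.4323, 0.6070) = 35.456°.
λ₂ = 62.978° + 35.456° = 98.43°.

41.18°, 98.43°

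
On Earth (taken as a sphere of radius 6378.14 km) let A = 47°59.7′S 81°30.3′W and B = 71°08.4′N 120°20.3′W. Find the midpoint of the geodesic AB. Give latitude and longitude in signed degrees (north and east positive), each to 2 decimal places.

The central angle between A and B is δ = 2.1349 rad.
With f = 0.5, the slerp weights are sin((1−f)δ)/sin δ = 1.0366 and sin(fδ)/sin δ = 1.0366.
Weighted sum of the unit vectors: (1.0366)·(0.0989,-0.6619,-0.7431) + (1.0366)·(-0.1633,-0.2790,0.9463) = (-0.0668, -0.9753, 0.2107).
Converting back: φ = atan2(z, √(x²+y²)) = 12.16°, λ = atan2(y, x) = -93.92°.

12.16°, -93.92°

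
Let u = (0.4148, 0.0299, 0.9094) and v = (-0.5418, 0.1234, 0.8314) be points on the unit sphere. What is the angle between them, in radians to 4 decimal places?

u·v = 0.5350; |u| = 1.0000, |v| = 1.0000.
cos θ = (u·v)/(|u||v|) = 0.5350, so θ = 1.0062 rad.

1.0062 rad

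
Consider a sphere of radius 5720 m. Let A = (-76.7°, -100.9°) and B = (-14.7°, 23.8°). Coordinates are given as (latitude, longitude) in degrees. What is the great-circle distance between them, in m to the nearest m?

8295 m

Let φ₁ = -1.3387 rad, φ₂ = -0.2566 rad, and Δλ = 2.1764 rad.
Haversine: a = sin²(Δφ/2) + cos φ₁ cos φ₂ sin²(Δλ/2) = 0.2653 + (0.2300)(0.9673)(0.7846) = 0.43986.
Central angle c = 2·arcsin(√a) = 1.45023 rad.
Distance = R·c = 5720 × 1.4502 ≈ 8295 m.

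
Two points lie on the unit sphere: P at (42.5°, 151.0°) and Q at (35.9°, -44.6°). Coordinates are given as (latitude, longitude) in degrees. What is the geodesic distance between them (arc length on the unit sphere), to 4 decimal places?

With latitudes φ₁ = 42.500°, φ₂ = 35.900° and longitude difference Δλ = 164.400°:
Haversine: a = sin²(Δφ/2) + cos φ₁ cos φ₂ sin²(Δλ/2) = 0.0033 + (0.7373)(0.8100)(0.9816) = 0.58954.
Central angle c = 2·arcsin(√a) = 1.75085 rad.
On the unit sphere the arc length equals the central angle: 1.7508.

1.7508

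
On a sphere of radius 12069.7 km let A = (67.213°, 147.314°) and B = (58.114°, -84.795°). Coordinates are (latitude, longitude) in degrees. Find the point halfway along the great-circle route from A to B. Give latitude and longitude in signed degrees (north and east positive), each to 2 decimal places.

76.61°, -131.26°

Central angle δ = 0.8537 rad. Interpolating on the sphere with fraction f = 0.5:
P = [sin((1−f)δ)·A + sin(fδ)·B] / sin δ = 0.5493·A + 0.5493·B in Cartesian coordinates,
giving P = (-0.1527, -0.1741, 0.9728), i.e. latitude 76.61°, longitude -131.26°.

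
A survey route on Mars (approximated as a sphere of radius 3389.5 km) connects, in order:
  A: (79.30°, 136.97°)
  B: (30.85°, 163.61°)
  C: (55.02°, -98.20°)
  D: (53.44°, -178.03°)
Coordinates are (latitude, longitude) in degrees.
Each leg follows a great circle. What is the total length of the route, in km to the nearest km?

Leg A→B: central angle 0.8680 rad, distance 2942.1 km.
Leg B→C: central angle 1.2132 rad, distance 4112.1 km.
Leg C→D: central angle 0.7693 rad, distance 2607.4 km.
Total: 2942.1 + 4112.1 + 2607.4 ≈ 9662 km.

9662 km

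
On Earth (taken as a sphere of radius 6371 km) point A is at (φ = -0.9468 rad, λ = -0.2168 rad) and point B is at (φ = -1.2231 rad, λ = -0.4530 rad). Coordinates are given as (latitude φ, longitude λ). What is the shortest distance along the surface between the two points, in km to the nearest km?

Let φ₁ = -0.9468 rad, φ₂ = -1.2231 rad, and Δλ = -0.2362 rad.
cos c = sin φ₁ sin φ₂ + cos φ₁ cos φ₂ cos Δλ = (-0.8115)(-0.9402) + (0.5843)(0.3407)(0.9722) = 0.95654,
so c = arccos(0.95654) = 0.29589 rad.
Distance = R·c = 6371 × 0.2959 ≈ 1885 km.

1885 km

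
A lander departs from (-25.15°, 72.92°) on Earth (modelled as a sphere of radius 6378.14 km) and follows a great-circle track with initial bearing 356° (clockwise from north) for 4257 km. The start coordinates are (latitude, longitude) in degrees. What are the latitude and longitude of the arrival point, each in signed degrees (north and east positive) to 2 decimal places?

13.01°, 70.38°

Angular distance δ = d/R = 4257/6378.14 = 0.66744 rad; initial bearing θ = 6.2134 rad.
sin φ₂ = sin φ₁ cos δ + cos φ₁ sin δ cos θ = (-0.4250)(0.7854) + (0.9052)(0.6190)(0.9976) = 0.2251, so φ₂ = 13.01°.
Δλ = atan2(sin θ sin δ cos φ₁, cos δ − sin φ₁ sin φ₂) = atan2(-0.0391, 0.8811) = -2.540°.
λ₂ = 72.920° − 2.540° = 70.38°.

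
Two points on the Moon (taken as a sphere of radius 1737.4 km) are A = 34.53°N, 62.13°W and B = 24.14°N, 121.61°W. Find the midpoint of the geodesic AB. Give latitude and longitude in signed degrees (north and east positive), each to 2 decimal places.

Central angle δ = 0.9102 rad. Interpolating on the sphere with fraction f = 0.5:
P = [sin((1−f)δ)·A + sin(fδ)·B] / sin δ = 0.5567·A + 0.5567·B in Cartesian coordinates,
giving P = (-0.0519, -0.8380, 0.5432), i.e. latitude 32.90°, longitude -93.54°.

32.90°, -93.54°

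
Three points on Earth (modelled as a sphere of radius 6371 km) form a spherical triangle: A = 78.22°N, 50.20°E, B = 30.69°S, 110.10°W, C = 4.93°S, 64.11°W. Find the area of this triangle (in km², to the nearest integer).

46047890 km²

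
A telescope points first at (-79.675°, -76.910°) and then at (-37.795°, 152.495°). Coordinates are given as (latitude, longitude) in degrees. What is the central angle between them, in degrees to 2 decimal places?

59.29°

Let φ₁ = -1.3906 rad, φ₂ = -0.6596 rad, and Δλ = -2.2793 rad.
cos c = sin φ₁ sin φ₂ + cos φ₁ cos φ₂ cos Δλ = (-0.9838)(-0.6128) + (0.1792)(0.7902)(-0.6507) = 0.51075,
so c = arccos(0.51075) = 1.03473 rad.
So the angular separation is 59.29°.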